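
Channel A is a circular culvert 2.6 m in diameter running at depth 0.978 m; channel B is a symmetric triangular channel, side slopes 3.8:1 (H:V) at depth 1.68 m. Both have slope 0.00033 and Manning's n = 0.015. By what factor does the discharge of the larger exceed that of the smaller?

Channel A: For a circular section of diameter D = 2.6 m at depth y = 0.978 m, the central angle is θ = 2 arccos(1 − 2y/D) = 2.641 rad. Then A = (D²/8)(θ − sin θ) = 1.826 m² and P = Dθ/2 = 3.433 m. Hydraulic radius R = A/P = 1.826/3.433 = 0.5319 m. Q_A = (1/0.015)·1.826·0.5319^(2/3)·√0.00033 = 1.452 m³/s.
Channel B: For a triangular section with side slope z = 3.8: A = zy² = 3.8×1.68² = 10.73 m²; P = 2y√(1+z²) = 2×1.68×3.929 = 13.2 m. Hydraulic radius R = A/P = 10.73/13.2 = 0.8123 m. Q_B = (1/0.015)·10.73·0.8123^(2/3)·√0.00033 = 11.31 m³/s.
The larger discharge is 11.31 m³/s and the smaller is 1.452 m³/s; the ratio is 7.79.

7.79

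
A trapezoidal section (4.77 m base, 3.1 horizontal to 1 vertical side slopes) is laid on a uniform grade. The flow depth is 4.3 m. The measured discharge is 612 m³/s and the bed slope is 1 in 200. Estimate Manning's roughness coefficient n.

n = 0.016

With bottom width b = 4.77 m and side slope z = 3.1: A = (b + zy)y = (4.77 + 3.1×4.3)×4.3 = 77.83 m²; P = b + 2y√(1+z²) = 4.77 + 2×4.3×3.257 = 32.78 m.
Hydraulic radius R = A/P = 77.83/32.78 = 2.374 m.
Rearranging Manning's equation: n = (1/Q) A R^(2/3) S^(1/2) = (1/612) × 77.83 × 2.374^(2/3) × √0.005 = 0.016.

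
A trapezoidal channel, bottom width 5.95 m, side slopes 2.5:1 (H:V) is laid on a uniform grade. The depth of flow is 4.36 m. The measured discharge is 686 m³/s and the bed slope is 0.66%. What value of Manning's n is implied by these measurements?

n = 0.016

With bottom width b = 5.95 m and side slope z = 2.5: A = (b + zy)y = (5.95 + 2.5×4.36)×4.36 = 73.47 m²; P = b + 2y√(1+z²) = 5.95 + 2×4.36×2.693 = 29.43 m.
Hydraulic radius R = A/P = 73.47/29.43 = 2.496 m.
Rearranging Manning's equation: n = (1/Q) A R^(2/3) S^(1/2) = (1/686) × 73.47 × 2.496^(2/3) × √0.0066 = 0.016.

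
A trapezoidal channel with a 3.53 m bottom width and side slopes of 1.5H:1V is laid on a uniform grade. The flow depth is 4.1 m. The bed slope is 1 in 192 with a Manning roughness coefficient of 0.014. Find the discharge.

With bottom width b = 3.53 m and side slope z = 1.5: A = (b + zy)y = (3.53 + 1.5×4.1)×4.1 = 39.69 m²; P = b + 2y√(1+z²) = 3.53 + 2×4.1×1.803 = 18.31 m.
Hydraulic radius R = A/P = 39.69/18.31 = 2.167 m.
Manning's equation: Q = (1/n) A R^(2/3) S^(1/2) = (1/0.014) × 39.69 × 2.167^(2/3) × 0.005208^(1/2) = 343 m³/s.

Q = 343 m³/s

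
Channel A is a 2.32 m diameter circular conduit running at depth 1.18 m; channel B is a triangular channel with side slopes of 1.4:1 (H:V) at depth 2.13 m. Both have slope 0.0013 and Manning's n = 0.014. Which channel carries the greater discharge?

channel B

Channel A: For a circular section of diameter D = 2.32 m at depth y = 1.18 m, the central angle is θ = 2 arccos(1 − 2y/D) = 3.176 rad. Then A = (D²/8)(θ − sin θ) = 2.16 m² and P = Dθ/2 = 3.684 m. Hydraulic radius R = A/P = 2.16/3.684 = 0.5863 m. Q_A = (1/0.014)·2.16·0.5863^(2/3)·√0.0013 = 3.897 m³/s.
Channel B: For a triangular section with side slope z = 1.4: A = zy² = 1.4×2.13² = 6.352 m²; P = 2y√(1+z²) = 2×2.13×1.72 = 7.329 m. Hydraulic radius R = A/P = 6.352/7.329 = 0.8666 m. Q_B = (1/0.014)·6.352·0.8666^(2/3)·√0.0013 = 14.87 m³/s.
Q_A = 3.897 m³/s vs Q_B = 14.87 m³/s, so channel B carries more.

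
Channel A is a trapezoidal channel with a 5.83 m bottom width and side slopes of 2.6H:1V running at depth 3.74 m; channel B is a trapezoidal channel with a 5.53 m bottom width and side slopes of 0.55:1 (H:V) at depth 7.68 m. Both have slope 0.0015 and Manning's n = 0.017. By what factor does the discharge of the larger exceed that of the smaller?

1.68

Channel A: With bottom width b = 5.83 m and side slope z = 2.6: A = (b + zy)y = (5.83 + 2.6×3.74)×3.74 = 58.17 m²; P = b + 2y√(1+z²) = 5.83 + 2×3.74×2.786 = 26.67 m. Hydraulic radius R = A/P = 58.17/26.67 = 2.181 m. Q_A = (1/0.017)·58.17·2.181^(2/3)·√0.0015 = 222.9 m³/s.
Channel B: With bottom width b = 5.53 m and side slope z = 0.55: A = (b + zy)y = (5.53 + 0.55×7.68)×7.68 = 74.91 m²; P = b + 2y√(1+z²) = 5.53 + 2×7.68×1.141 = 23.06 m. Hydraulic radius R = A/P = 74.91/23.06 = 3.249 m. Q_B = (1/0.017)·74.91·3.249^(2/3)·√0.0015 = 374.3 m³/s.
The larger discharge is 374.3 m³/s and the smaller is 222.9 m³/s; the ratio is 1.68.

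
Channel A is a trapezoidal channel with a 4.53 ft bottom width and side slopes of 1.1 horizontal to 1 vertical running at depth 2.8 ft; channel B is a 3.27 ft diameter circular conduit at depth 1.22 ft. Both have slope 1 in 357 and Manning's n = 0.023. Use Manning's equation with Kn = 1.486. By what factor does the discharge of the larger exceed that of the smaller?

13.7

Channel A: With bottom width b = 4.53 ft and side slope z = 1.1: A = (b + zy)y = (4.53 + 1.1×2.8)×2.8 = 21.31 ft²; P = b + 2y√(1+z²) = 4.53 + 2×2.8×1.487 = 12.85 ft. Hydraulic radius R = A/P = 21.31/12.85 = 1.658 ft. Q_A = (1.486/0.023)·21.31·1.658^(2/3)·√0.002801 = 102.1 ft³/s.
Channel B: For a circular section of diameter D = 3.27 ft at depth y = 1.22 ft, the central angle is θ = 2 arccos(1 − 2y/D) = 2.628 rad. Then A = (D²/8)(θ − sin θ) = 2.857 ft² and P = Dθ/2 = 4.297 ft. Hydraulic radius R = A/P = 2.857/4.297 = 0.6648 ft. Q_B = (1.486/0.023)·2.857·0.6648^(2/3)·√0.002801 = 7.441 ft³/s.
The larger discharge is 102.1 ft³/s and the smaller is 7.441 ft³/s; the ratio is 13.7.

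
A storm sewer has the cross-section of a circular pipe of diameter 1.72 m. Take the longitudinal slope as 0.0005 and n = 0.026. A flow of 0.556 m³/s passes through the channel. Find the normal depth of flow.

y_n = 0.848 m

Manning's equation rearranged: A R^(2/3) = nQ / (1·√S) = 0.026 × 0.556 / (√0.0005) = 0.6465.
Trying y = 1 m: A R^(2/3) = 0.847 — high.
Trying y = 0.676 m: A R^(2/3) = 0.4319 — low.
Trying y = 0.848 m: A R^(2/3) = 0.6462 — ≈ 0.6465.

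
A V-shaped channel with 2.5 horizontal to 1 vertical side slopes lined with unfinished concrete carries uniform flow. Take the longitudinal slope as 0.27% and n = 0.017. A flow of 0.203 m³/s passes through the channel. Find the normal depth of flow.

y_n = 0.311 m

Manning's equation rearranged: A R^(2/3) = nQ / (1·√S) = 0.017 × 0.203 / (√0.0027) = 0.06641.
At y = 0.344 m: A R^(2/3) = 0.08708 — too large.
At y = 0.311 m: A R^(2/3) = 0.06655 — ≈ 0.06641.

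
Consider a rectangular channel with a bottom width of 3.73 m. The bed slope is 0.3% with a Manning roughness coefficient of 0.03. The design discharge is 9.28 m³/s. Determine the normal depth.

Manning's equation rearranged: A R^(2/3) = nQ / (1·√S) = 0.03 × 9.28 / (√0.003) = 5.083.
Try y = 1.81 m: A R^(2/3) = 6.38 — too large.
Try y = 1.2 m: A R^(2/3) = 3.629 — too small.
Try y = 1.53 m: A R^(2/3) = 5.083 — close enough.

y_n = 1.53 m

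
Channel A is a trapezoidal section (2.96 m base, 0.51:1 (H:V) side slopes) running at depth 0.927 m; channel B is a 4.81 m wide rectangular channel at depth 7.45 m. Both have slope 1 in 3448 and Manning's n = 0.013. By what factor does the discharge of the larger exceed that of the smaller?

22.8

Channel A: With bottom width b = 2.96 m and side slope z = 0.51: A = (b + zy)y = (2.96 + 0.51×0.927)×0.927 = 3.182 m²; P = b + 2y√(1+z²) = 2.96 + 2×0.927×1.123 = 5.041 m. Hydraulic radius R = A/P = 3.182/5.041 = 0.6312 m. Q_A = (1/0.013)·3.182·0.6312^(2/3)·√0.00029 = 3.068 m³/s.
Channel B: Flow area A = b·y = 4.81 × 7.45 = 35.83 m². Wetted perimeter P = b + 2y = 4.81 + 2×7.45 = 19.71 m. Hydraulic radius R = A/P = 35.83/19.71 = 1.818 m. Q_B = (1/0.013)·35.83·1.818^(2/3)·√0.00029 = 69.93 m³/s.
The larger discharge is 69.93 m³/s and the smaller is 3.068 m³/s; the ratio is 22.8.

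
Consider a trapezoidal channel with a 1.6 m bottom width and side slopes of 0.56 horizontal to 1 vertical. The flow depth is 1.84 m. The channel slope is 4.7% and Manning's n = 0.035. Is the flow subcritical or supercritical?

supercritical

With bottom width b = 1.6 m and side slope z = 0.56: A = (b + zy)y = (1.6 + 0.56×1.84)×1.84 = 4.84 m²; P = b + 2y√(1+z²) = 1.6 + 2×1.84×1.146 = 5.818 m.
Hydraulic radius R = A/P = 4.84/5.818 = 0.8319 m.
V = (1/n) R^(2/3) √S = (1/0.035) × 0.8319^(2/3) × √0.047 = 5.479 m/s. Hydraulic depth D_h = A/T = 4.84/3.661 = 1.322 m.
Froude number Fr = V/√(g·D_h) = 5.479/√(9.81×1.322) = 1.52, which is greater than 1, so the flow is supercritical.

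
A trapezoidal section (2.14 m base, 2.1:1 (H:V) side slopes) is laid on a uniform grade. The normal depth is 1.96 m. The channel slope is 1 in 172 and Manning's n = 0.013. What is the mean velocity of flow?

With bottom width b = 2.14 m and side slope z = 2.1: A = (b + zy)y = (2.14 + 2.1×1.96)×1.96 = 12.26 m²; P = b + 2y√(1+z²) = 2.14 + 2×1.96×2.326 = 11.26 m.
Hydraulic radius R = A/P = 12.26/11.26 = 1.089 m.
From Manning's equation, V = (1/n) R^(2/3) S^(1/2) = (1/0.013) × 1.089^(2/3) × 0.005814^(1/2) = 6.21 m/s.

V = 6.21 m/s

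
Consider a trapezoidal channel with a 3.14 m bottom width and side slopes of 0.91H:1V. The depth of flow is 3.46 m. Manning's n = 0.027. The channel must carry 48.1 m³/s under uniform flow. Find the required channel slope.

S = 0.0017

With bottom width b = 3.14 m and side slope z = 0.91: A = (b + zy)y = (3.14 + 0.91×3.46)×3.46 = 21.76 m²; P = b + 2y√(1+z²) = 3.14 + 2×3.46×1.352 = 12.5 m.
Hydraulic radius R = A/P = 21.76/12.5 = 1.741 m.
From Manning's equation, S = [nQ / (1 A R^(2/3))]² = [0.027 × 48.1 / (1 × 21.76 × 1.741^(2/3))]² = 0.0017.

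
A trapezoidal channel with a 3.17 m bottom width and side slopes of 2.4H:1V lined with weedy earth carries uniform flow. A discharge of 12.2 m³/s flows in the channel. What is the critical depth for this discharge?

At critical depth, Q² T / (g A³) = 1, i.e. A³/T = Q²/g = 12.2²/9.81 = 15.17.
Trying y = 0.765 m: A³/T = 8.209 — low.
Trying y = 1.14 m: A³/T = 35.32 — high.
Trying y = 0.907 m: A³/T = 15.16 — ≈ 15.17.

y_c = 0.907 m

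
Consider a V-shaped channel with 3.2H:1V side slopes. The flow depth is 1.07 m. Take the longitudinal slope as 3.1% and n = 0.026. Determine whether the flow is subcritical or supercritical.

For a triangular section with side slope z = 3.2: A = zy² = 3.2×1.07² = 3.664 m²; P = 2y√(1+z²) = 2×1.07×3.353 = 7.175 m.
Hydraulic radius R = A/P = 3.664/7.175 = 0.5106 m.
V = (1/n) R^(2/3) √S = (1/0.026) × 0.5106^(2/3) × √0.031 = 4.326 m/s. Hydraulic depth D_h = A/T = 3.664/6.848 = 0.535 m.
Froude number Fr = V/√(g·D_h) = 4.326/√(9.81×0.535) = 1.89, which is greater than 1, so the flow is supercritical.

supercritical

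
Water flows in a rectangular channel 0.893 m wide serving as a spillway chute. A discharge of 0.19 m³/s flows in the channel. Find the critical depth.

y_c = 0.166 m

For a rectangular channel, critical depth y_c = (q²/g)^(1/3) where q = Q/b = 0.19/0.893 = 0.2128 m²/s.
So y_c = (0.2128²/9.81)^(1/3) = 0.166 m.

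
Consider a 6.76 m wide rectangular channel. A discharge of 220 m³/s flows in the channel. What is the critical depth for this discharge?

For a rectangular channel, critical depth y_c = (q²/g)^(1/3) where q = Q/b = 220/6.76 = 32.54 m²/s.
So y_c = (32.54²/9.81)^(1/3) = 4.76 m.

y_c = 4.76 m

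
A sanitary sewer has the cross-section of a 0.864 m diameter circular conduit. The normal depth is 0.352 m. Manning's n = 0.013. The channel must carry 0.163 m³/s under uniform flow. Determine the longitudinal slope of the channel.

For a circular section of diameter D = 0.864 m at depth y = 0.352 m, the central angle is θ = 2 arccos(1 − 2y/D) = 2.769 rad. Then A = (D²/8)(θ − sin θ) = 0.2244 m² and P = Dθ/2 = 1.196 m.
Hydraulic radius R = A/P = 0.2244/1.196 = 0.1876 m.
From Manning's equation, S = [nQ / (1 A R^(2/3))]² = [0.013 × 0.163 / (1 × 0.2244 × 0.1876^(2/3))]² = 0.00083.

S = 0.00083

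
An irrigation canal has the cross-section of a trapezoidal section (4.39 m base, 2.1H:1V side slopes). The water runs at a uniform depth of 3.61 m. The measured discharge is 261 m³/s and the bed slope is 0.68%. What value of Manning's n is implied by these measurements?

n = 0.022

With bottom width b = 4.39 m and side slope z = 2.1: A = (b + zy)y = (4.39 + 2.1×3.61)×3.61 = 43.22 m²; P = b + 2y√(1+z²) = 4.39 + 2×3.61×2.326 = 21.18 m.
Hydraulic radius R = A/P = 43.22/21.18 = 2.04 m.
Rearranging Manning's equation: n = (1/Q) A R^(2/3) S^(1/2) = (1/261) × 43.22 × 2.04^(2/3) × √0.0068 = 0.022.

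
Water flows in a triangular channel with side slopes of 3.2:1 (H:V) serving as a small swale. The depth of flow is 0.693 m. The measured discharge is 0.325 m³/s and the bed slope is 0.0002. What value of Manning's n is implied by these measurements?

n = 0.032

For a triangular section with side slope z = 3.2: A = zy² = 3.2×0.693² = 1.537 m²; P = 2y√(1+z²) = 2×0.693×3.353 = 4.647 m.
Hydraulic radius R = A/P = 1.537/4.647 = 0.3307 m.
Rearranging Manning's equation: n = (1/Q) A R^(2/3) S^(1/2) = (1/0.325) × 1.537 × 0.3307^(2/3) × √0.0002 = 0.032.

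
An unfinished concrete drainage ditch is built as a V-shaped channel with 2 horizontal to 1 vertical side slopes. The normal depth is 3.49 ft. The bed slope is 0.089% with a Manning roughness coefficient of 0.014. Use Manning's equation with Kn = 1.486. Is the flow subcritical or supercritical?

For a triangular section with side slope z = 2: A = zy² = 2×3.49² = 24.36 ft²; P = 2y√(1+z²) = 2×3.49×2.236 = 15.61 ft.
Hydraulic radius R = A/P = 24.36/15.61 = 1.561 ft.
V = (1.486/n) R^(2/3) √S = (1.486/0.014) × 1.561^(2/3) × √0.00089 = 4.261 ft/s. Hydraulic depth D_h = A/T = 24.36/13.96 = 1.745 ft.
Froude number Fr = V/√(g·D_h) = 4.261/√(32.2×1.745) = 0.568, which is less than 1, so the flow is subcritical.

subcritical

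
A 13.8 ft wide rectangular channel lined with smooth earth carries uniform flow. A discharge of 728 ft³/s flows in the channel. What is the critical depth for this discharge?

y_c = 4.42 ft

For a rectangular channel, critical depth y_c = (q²/g)^(1/3) where q = Q/b = 728/13.8 = 52.75 ft²/s.
So y_c = (52.75²/32.2)^(1/3) = 4.42 ft.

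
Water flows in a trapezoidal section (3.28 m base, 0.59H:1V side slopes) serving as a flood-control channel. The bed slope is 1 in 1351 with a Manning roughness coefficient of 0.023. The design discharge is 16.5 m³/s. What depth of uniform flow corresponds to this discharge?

Manning's equation rearranged: A R^(2/3) = nQ / (1·√S) = 0.023 × 16.5 / (√0.0007402) = 13.95.
Try y = 1.82 m: A R^(2/3) = 8.215 — short.
Try y = 2.81 m: A R^(2/3) = 17.49 — over.
Try y = 2.47 m: A R^(2/3) = 13.92 — matches.

y_n = 2.47 m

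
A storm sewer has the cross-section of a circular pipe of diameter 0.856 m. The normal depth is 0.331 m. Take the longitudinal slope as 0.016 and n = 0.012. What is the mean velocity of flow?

For a circular section of diameter D = 0.856 m at depth y = 0.331 m, the central angle is θ = 2 arccos(1 − 2y/D) = 2.684 rad. Then A = (D²/8)(θ − sin θ) = 0.2054 m² and P = Dθ/2 = 1.149 m.
Hydraulic radius R = A/P = 0.2054/1.149 = 0.1788 m.
From Manning's equation, V = (1/n) R^(2/3) S^(1/2) = (1/0.012) × 0.1788^(2/3) × 0.016^(1/2) = 3.35 m/s.

V = 3.35 m/s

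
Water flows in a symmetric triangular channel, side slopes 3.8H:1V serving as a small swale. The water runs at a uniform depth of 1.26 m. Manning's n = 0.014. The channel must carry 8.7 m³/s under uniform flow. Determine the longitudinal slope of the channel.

S = 0.000789

For a triangular section with side slope z = 3.8: A = zy² = 3.8×1.26² = 6.033 m²; P = 2y√(1+z²) = 2×1.26×3.929 = 9.902 m.
Hydraulic radius R = A/P = 6.033/9.902 = 0.6093 m.
From Manning's equation, S = [nQ / (1 A R^(2/3))]² = [0.014 × 8.7 / (1 × 6.033 × 0.6093^(2/3))]² = 0.000789.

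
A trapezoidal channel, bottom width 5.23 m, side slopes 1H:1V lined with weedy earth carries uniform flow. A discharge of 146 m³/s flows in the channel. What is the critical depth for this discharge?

y_c = 3.43 m

At critical depth, Q² T / (g A³) = 1, i.e. A³/T = Q²/g = 146²/9.81 = 2173.
Try y = 4.35 m: A³/T = 5195 — too large.
Try y = 3.04 m: A³/T = 1405 — too small.
Try y = 3.43 m: A³/T = 2168 — ≈ 2173.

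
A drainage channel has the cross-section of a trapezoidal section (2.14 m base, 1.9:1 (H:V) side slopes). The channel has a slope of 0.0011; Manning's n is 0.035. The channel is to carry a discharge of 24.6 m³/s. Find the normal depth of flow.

Manning's equation rearranged: A R^(2/3) = nQ / (1·√S) = 0.035 × 24.6 / (√0.0011) = 25.96.
Trying y = 3.02 m: A R^(2/3) = 32.2 — high.
Trying y = 2.15 m: A R^(2/3) = 14.92 — low.
Trying y = 2.75 m: A R^(2/3) = 25.97 — close enough.

y_n = 2.75 m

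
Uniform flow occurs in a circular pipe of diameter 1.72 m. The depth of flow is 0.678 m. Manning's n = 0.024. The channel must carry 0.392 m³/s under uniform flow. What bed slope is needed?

For a circular section of diameter D = 1.72 m at depth y = 0.678 m, the central angle is θ = 2 arccos(1 − 2y/D) = 2.715 rad. Then A = (D²/8)(θ − sin θ) = 0.8511 m² and P = Dθ/2 = 2.335 m.
Hydraulic radius R = A/P = 0.8511/2.335 = 0.3645 m.
From Manning's equation, S = [nQ / (1 A R^(2/3))]² = [0.024 × 0.392 / (1 × 0.8511 × 0.3645^(2/3))]² = 0.000469.

S = 0.000469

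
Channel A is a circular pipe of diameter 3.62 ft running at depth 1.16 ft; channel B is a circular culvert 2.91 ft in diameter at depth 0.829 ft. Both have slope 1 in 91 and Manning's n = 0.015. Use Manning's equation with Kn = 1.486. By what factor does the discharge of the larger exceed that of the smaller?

Channel A: For a circular section of diameter D = 3.62 ft at depth y = 1.16 ft, the central angle is θ = 2 arccos(1 − 2y/D) = 2.407 rad. Then A = (D²/8)(θ − sin θ) = 2.845 ft² and P = Dθ/2 = 4.357 ft. Hydraulic radius R = A/P = 2.845/4.357 = 0.653 ft. Q_A = (1.486/0.015)·2.845·0.653^(2/3)·√0.01099 = 22.23 ft³/s.
Channel B: For a circular section of diameter D = 2.91 ft at depth y = 0.829 ft, the central angle is θ = 2 arccos(1 − 2y/D) = 2.252 rad. Then A = (D²/8)(θ − sin θ) = 1.562 ft² and P = Dθ/2 = 3.277 ft. Hydraulic radius R = A/P = 1.562/3.277 = 0.4766 ft. Q_B = (1.486/0.015)·1.562·0.4766^(2/3)·√0.01099 = 9.895 ft³/s.
The larger discharge is 22.23 ft³/s and the smaller is 9.895 ft³/s; the ratio is 2.25.

2.25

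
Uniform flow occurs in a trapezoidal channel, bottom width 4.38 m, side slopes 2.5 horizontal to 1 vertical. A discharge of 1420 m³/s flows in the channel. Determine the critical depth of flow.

At critical depth, Q² T / (g A³) = 1, i.e. A³/T = Q²/g = 1420²/9.81 = 205500.
At y = 7.01 m: A³/T = 91820 — low.
At y = 8.37 m: A³/T = 205500 — ≈ 205500.

y_c = 8.37 m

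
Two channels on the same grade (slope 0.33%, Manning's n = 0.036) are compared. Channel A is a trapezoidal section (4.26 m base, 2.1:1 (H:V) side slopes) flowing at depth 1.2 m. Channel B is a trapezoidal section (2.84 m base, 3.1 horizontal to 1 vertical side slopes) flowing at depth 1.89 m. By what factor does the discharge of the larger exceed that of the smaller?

2.42

Channel A: With bottom width b = 4.26 m and side slope z = 2.1: A = (b + zy)y = (4.26 + 2.1×1.2)×1.2 = 8.136 m²; P = b + 2y√(1+z²) = 4.26 + 2×1.2×2.326 = 9.842 m. Hydraulic radius R = A/P = 8.136/9.842 = 0.8266 m. Q_A = (1/0.036)·8.136·0.8266^(2/3)·√0.0033 = 11.44 m³/s.
Channel B: With bottom width b = 2.84 m and side slope z = 3.1: A = (b + zy)y = (2.84 + 3.1×1.89)×1.89 = 16.44 m²; P = b + 2y√(1+z²) = 2.84 + 2×1.89×3.257 = 15.15 m. Hydraulic radius R = A/P = 16.44/15.15 = 1.085 m. Q_B = (1/0.036)·16.44·1.085^(2/3)·√0.0033 = 27.7 m³/s.
The larger discharge is 27.7 m³/s and the smaller is 11.44 m³/s; the ratio is 2.42.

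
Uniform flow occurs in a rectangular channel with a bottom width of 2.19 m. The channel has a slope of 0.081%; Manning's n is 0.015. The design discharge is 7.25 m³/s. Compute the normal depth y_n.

Manning's equation rearranged: A R^(2/3) = nQ / (1·√S) = 0.015 × 7.25 / (√0.00081) = 3.821.
Trying y = 1.52 m: A R^(2/3) = 2.463 — too small.
Trying y = 2.16 m: A R^(2/3) = 3.823 — ≈ 3.821.

y_n = 2.16 m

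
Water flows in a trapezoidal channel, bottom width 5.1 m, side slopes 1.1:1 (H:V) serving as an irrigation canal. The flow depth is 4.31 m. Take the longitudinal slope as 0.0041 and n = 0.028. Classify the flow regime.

With bottom width b = 5.1 m and side slope z = 1.1: A = (b + zy)y = (5.1 + 1.1×4.31)×4.31 = 42.41 m²; P = b + 2y√(1+z²) = 5.1 + 2×4.31×1.487 = 17.91 m.
Hydraulic radius R = A/P = 42.41/17.91 = 2.368 m.
V = (1/n) R^(2/3) √S = (1/0.028) × 2.368^(2/3) × √0.0041 = 4.062 m/s. Hydraulic depth D_h = A/T = 42.41/14.58 = 2.909 m.
Froude number Fr = V/√(g·D_h) = 4.062/√(9.81×2.909) = 0.76, which is less than 1, so the flow is subcritical.

subcritical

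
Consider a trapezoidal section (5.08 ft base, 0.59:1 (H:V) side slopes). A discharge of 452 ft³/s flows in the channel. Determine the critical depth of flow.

y_c = 5.1 ft

At critical depth, Q² T / (g A³) = 1, i.e. A³/T = Q²/g = 452²/32.2 = 6345.
Try y = 5.91 ft: A³/T = 10770 — over.
Try y = 3.54 ft: A³/T = 1765 — short.
Try y = 5.1 ft: A³/T = 6326 — matches.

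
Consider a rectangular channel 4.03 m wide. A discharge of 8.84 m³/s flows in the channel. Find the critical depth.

For a rectangular channel, critical depth y_c = (q²/g)^(1/3) where q = Q/b = 8.84/4.03 = 2.194 m²/s.
So y_c = (2.194²/9.81)^(1/3) = 0.789 m.

y_c = 0.789 m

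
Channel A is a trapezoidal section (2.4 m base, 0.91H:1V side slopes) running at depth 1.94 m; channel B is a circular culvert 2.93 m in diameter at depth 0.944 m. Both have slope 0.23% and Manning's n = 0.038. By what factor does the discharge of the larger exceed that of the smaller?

Channel A: With bottom width b = 2.4 m and side slope z = 0.91: A = (b + zy)y = (2.4 + 0.91×1.94)×1.94 = 8.081 m²; P = b + 2y√(1+z²) = 2.4 + 2×1.94×1.352 = 7.646 m. Hydraulic radius R = A/P = 8.081/7.646 = 1.057 m. Q_A = (1/0.038)·8.081·1.057^(2/3)·√0.0023 = 10.58 m³/s.
Channel B: For a circular section of diameter D = 2.93 m at depth y = 0.944 m, the central angle is θ = 2 arccos(1 − 2y/D) = 2.414 rad. Then A = (D²/8)(θ − sin θ) = 1.878 m² and P = Dθ/2 = 3.537 m. Hydraulic radius R = A/P = 1.878/3.537 = 0.5308 m. Q_B = (1/0.038)·1.878·0.5308^(2/3)·√0.0023 = 1.553 m³/s.
The larger discharge is 10.58 m³/s and the smaller is 1.553 m³/s; the ratio is 6.81.

6.81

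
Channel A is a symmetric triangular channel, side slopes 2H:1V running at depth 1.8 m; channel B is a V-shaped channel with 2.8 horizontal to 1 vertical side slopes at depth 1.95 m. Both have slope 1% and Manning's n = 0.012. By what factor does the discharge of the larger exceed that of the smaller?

1.79

Channel A: For a triangular section with side slope z = 2: A = zy² = 2×1.8² = 6.48 m²; P = 2y√(1+z²) = 2×1.8×2.236 = 8.05 m. Hydraulic radius R = A/P = 6.48/8.05 = 0.805 m. Q_A = (1/0.012)·6.48·0.805^(2/3)·√0.01 = 46.73 m³/s.
Channel B: For a triangular section with side slope z = 2.8: A = zy² = 2.8×1.95² = 10.65 m²; P = 2y√(1+z²) = 2×1.95×2.973 = 11.6 m. Hydraulic radius R = A/P = 10.65/11.6 = 0.9182 m. Q_B = (1/0.012)·10.65·0.9182^(2/3)·√0.01 = 83.82 m³/s.
The larger discharge is 83.82 m³/s and the smaller is 46.73 m³/s; the ratio is 1.79.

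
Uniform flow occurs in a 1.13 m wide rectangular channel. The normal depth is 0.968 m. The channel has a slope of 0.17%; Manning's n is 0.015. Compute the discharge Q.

Flow area A = b·y = 1.13 × 0.968 = 1.094 m². Wetted perimeter P = b + 2y = 1.13 + 2×0.968 = 3.066 m.
Hydraulic radius R = A/P = 1.094/3.066 = 0.3568 m.
Manning's equation: Q = (1/n) A R^(2/3) S^(1/2) = (1/0.015) × 1.094 × 0.3568^(2/3) × 0.0017^(1/2) = 1.51 m³/s.

Q = 1.51 m³/s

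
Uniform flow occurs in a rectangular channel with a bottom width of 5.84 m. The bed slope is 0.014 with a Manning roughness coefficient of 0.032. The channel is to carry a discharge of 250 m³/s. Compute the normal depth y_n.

y_n = 7.13 m

Manning's equation rearranged: A R^(2/3) = nQ / (1·√S) = 0.032 × 250 / (√0.014) = 67.61.
At y = 8.66 m: A R^(2/3) = 85.13 — high.
At y = 7.13 m: A R^(2/3) = 67.67 — ≈ 67.61.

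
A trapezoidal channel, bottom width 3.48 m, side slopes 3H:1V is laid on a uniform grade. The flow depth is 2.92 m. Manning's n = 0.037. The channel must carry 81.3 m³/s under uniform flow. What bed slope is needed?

S = 0.0037

With bottom width b = 3.48 m and side slope z = 3: A = (b + zy)y = (3.48 + 3×2.92)×2.92 = 35.74 m²; P = b + 2y√(1+z²) = 3.48 + 2×2.92×3.162 = 21.95 m.
Hydraulic radius R = A/P = 35.74/21.95 = 1.628 m.
From Manning's equation, S = [nQ / (1 A R^(2/3))]² = [0.037 × 81.3 / (1 × 35.74 × 1.628^(2/3))]² = 0.0037.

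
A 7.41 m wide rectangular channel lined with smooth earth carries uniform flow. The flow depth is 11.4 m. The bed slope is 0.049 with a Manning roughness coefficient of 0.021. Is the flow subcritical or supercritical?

Flow area A = b·y = 7.41 × 11.4 = 84.47 m². Wetted perimeter P = b + 2y = 7.41 + 2×11.4 = 30.21 m.
Hydraulic radius R = A/P = 84.47/30.21 = 2.796 m.
V = (1/n) R^(2/3) √S = (1/0.021) × 2.796^(2/3) × √0.049 = 20.92 m/s. Hydraulic depth D_h = A/T = 84.47/7.41 = 11.4 m.
Froude number Fr = V/√(g·D_h) = 20.92/√(9.81×11.4) = 1.98, which is greater than 1, so the flow is supercritical.

supercritical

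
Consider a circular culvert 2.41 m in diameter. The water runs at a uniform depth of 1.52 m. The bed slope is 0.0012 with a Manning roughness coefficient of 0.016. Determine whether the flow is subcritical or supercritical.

subcritical

For a circular section of diameter D = 2.41 m at depth y = 1.52 m, the central angle is θ = 2 arccos(1 − 2y/D) = 3.671 rad. Then A = (D²/8)(θ − sin θ) = 3.031 m² and P = Dθ/2 = 4.423 m.
Hydraulic radius R = A/P = 3.031/4.423 = 0.6853 m.
V = (1/n) R^(2/3) √S = (1/0.016) × 0.6853^(2/3) × √0.0012 = 1.683 m/s. Hydraulic depth D_h = A/T = 3.031/2.326 = 1.303 m.
Froude number Fr = V/√(g·D_h) = 1.683/√(9.81×1.303) = 0.471, which is less than 1, so the flow is subcritical.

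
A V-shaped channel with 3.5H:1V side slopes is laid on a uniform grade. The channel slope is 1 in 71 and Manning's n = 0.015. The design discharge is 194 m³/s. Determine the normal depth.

y_n = 2.49 m

Manning's equation rearranged: A R^(2/3) = nQ / (1·√S) = 0.015 × 194 / (√0.01408) = 24.52.
At y = 3.16 m: A R^(2/3) = 46.19 — over.
At y = 2.49 m: A R^(2/3) = 24.47 — matches.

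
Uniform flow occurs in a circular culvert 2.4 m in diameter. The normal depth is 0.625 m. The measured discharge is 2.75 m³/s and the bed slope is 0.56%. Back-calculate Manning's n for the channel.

For a circular section of diameter D = 2.4 m at depth y = 0.625 m, the central angle is θ = 2 arccos(1 − 2y/D) = 2.142 rad. Then A = (D²/8)(θ − sin θ) = 0.9367 m² and P = Dθ/2 = 2.571 m.
Hydraulic radius R = A/P = 0.9367/2.571 = 0.3644 m.
Rearranging Manning's equation: n = (1/Q) A R^(2/3) S^(1/2) = (1/2.75) × 0.9367 × 0.3644^(2/3) × √0.0056 = 0.013.

n = 0.013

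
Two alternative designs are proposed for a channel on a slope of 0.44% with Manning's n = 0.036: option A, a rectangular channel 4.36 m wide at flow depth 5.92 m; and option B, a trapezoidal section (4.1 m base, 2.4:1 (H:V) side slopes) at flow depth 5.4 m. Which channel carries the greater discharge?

channel B

Channel A: Flow area A = b·y = 4.36 × 5.92 = 25.81 m². Wetted perimeter P = b + 2y = 4.36 + 2×5.92 = 16.2 m. Hydraulic radius R = A/P = 25.81/16.2 = 1.593 m. Q_A = (1/0.036)·25.81·1.593^(2/3)·√0.0044 = 64.88 m³/s.
Channel B: With bottom width b = 4.1 m and side slope z = 2.4: A = (b + zy)y = (4.1 + 2.4×5.4)×5.4 = 92.12 m²; P = b + 2y√(1+z²) = 4.1 + 2×5.4×2.6 = 32.18 m. Hydraulic radius R = A/P = 92.12/32.18 = 2.863 m. Q_B = (1/0.036)·92.12·2.863^(2/3)·√0.0044 = 342.2 m³/s.
Q_A = 64.88 m³/s vs Q_B = 342.2 m³/s, so channel B carries more.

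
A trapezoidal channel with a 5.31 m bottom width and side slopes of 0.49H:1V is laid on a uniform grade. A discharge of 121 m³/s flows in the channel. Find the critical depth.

y_c = 3.37 m

At critical depth, Q² T / (g A³) = 1, i.e. A³/T = Q²/g = 121²/9.81 = 1492.
Trying y = 3.65 m: A³/T = 1957 — over.
Trying y = 2.65 m: A³/T = 679.3 — short.
Trying y = 3.37 m: A³/T = 1499 — close enough.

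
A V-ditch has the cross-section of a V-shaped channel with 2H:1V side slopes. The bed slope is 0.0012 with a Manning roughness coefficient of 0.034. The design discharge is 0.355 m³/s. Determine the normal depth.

y_n = 0.635 m

Manning's equation rearranged: A R^(2/3) = nQ / (1·√S) = 0.034 × 0.355 / (√0.0012) = 0.3484.
Trying y = 0.708 m: A R^(2/3) = 0.4657 — too large.
Trying y = 0.547 m: A R^(2/3) = 0.2341 — too small.
Trying y = 0.635 m: A R^(2/3) = 0.3484 — close enough.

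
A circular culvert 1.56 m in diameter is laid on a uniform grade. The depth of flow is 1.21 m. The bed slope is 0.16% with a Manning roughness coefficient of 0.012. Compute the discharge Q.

For a circular section of diameter D = 1.56 m at depth y = 1.21 m, the central angle is θ = 2 arccos(1 − 2y/D) = 4.309 rad. Then A = (D²/8)(θ − sin θ) = 1.591 m² and P = Dθ/2 = 3.361 m.
Hydraulic radius R = A/P = 1.591/3.361 = 0.4733 m.
Manning's equation: Q = (1/n) A R^(2/3) S^(1/2) = (1/0.012) × 1.591 × 0.4733^(2/3) × 0.0016^(1/2) = 3.22 m³/s.

Q = 3.22 m³/s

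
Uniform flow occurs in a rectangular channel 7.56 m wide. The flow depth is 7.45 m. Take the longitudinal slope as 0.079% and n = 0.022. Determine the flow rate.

Flow area A = b·y = 7.56 × 7.45 = 56.32 m². Wetted perimeter P = b + 2y = 7.56 + 2×7.45 = 22.46 m.
Hydraulic radius R = A/P = 56.32/22.46 = 2.508 m.
Manning's equation: Q = (1/n) A R^(2/3) S^(1/2) = (1/0.022) × 56.32 × 2.508^(2/3) × 0.00079^(1/2) = 133 m³/s.

Q = 133 m³/s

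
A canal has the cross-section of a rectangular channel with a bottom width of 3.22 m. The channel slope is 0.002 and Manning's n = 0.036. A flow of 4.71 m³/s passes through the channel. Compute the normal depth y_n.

Manning's equation rearranged: A R^(2/3) = nQ / (1·√S) = 0.036 × 4.71 / (√0.002) = 3.791.
Trying y = 1.02 m: A R^(2/3) = 2.399 — short.
Trying y = 1.58 m: A R^(2/3) = 4.375 — over.
Trying y = 1.42 m: A R^(2/3) = 3.79 — matches.

y_n = 1.42 m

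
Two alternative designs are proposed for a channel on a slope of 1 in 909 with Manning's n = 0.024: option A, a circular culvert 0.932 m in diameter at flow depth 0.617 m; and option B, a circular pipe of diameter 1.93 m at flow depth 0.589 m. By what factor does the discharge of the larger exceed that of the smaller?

1.82

Channel A: For a circular section of diameter D = 0.932 m at depth y = 0.617 m, the central angle is θ = 2 arccos(1 − 2y/D) = 3.802 rad. Then A = (D²/8)(θ − sin θ) = 0.4793 m² and P = Dθ/2 = 1.772 m. Hydraulic radius R = A/P = 0.4793/1.772 = 0.2706 m. Q_A = (1/0.024)·0.4793·0.2706^(2/3)·√0.0011 = 0.2771 m³/s.
Channel B: For a circular section of diameter D = 1.93 m at depth y = 0.589 m, the central angle is θ = 2 arccos(1 − 2y/D) = 2.341 rad. Then A = (D²/8)(θ − sin θ) = 0.7559 m² and P = Dθ/2 = 2.259 m. Hydraulic radius R = A/P = 0.7559/2.259 = 0.3346 m. Q_B = (1/0.024)·0.7559·0.3346^(2/3)·√0.0011 = 0.5035 m³/s.
The larger discharge is 0.5035 m³/s and the smaller is 0.2771 m³/s; the ratio is 1.82.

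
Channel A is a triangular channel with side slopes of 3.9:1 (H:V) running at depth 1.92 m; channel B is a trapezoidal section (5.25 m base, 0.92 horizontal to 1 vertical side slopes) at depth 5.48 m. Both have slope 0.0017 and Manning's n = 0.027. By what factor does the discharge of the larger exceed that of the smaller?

Channel A: For a triangular section with side slope z = 3.9: A = zy² = 3.9×1.92² = 14.38 m²; P = 2y√(1+z²) = 2×1.92×4.026 = 15.46 m. Hydraulic radius R = A/P = 14.38/15.46 = 0.9299 m. Q_A = (1/0.027)·14.38·0.9299^(2/3)·√0.0017 = 20.92 m³/s.
Channel B: With bottom width b = 5.25 m and side slope z = 0.92: A = (b + zy)y = (5.25 + 0.92×5.48)×5.48 = 56.4 m²; P = b + 2y√(1+z²) = 5.25 + 2×5.48×1.359 = 20.14 m. Hydraulic radius R = A/P = 56.4/20.14 = 2.8 m. Q_B = (1/0.027)·56.4·2.8^(2/3)·√0.0017 = 171.1 m³/s.
The larger discharge is 171.1 m³/s and the smaller is 20.92 m³/s; the ratio is 8.18.

8.18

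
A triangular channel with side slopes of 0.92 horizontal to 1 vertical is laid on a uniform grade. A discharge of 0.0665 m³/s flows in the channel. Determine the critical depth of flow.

At critical depth, Q² T / (g A³) = 1, i.e. A³/T = Q²/g = 0.0665²/9.81 = 0.0004508.
Try y = 0.287 m: A³/T = 0.0008241 — high.
Try y = 0.182 m: A³/T = 0.00008451 — low.
Try y = 0.254 m: A³/T = 0.0004474 — close enough.

y_c = 0.254 m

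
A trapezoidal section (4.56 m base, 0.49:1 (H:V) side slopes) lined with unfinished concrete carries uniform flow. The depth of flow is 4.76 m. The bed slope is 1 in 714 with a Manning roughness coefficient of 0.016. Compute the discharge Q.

Q = 128 m³/s

With bottom width b = 4.56 m and side slope z = 0.49: A = (b + zy)y = (4.56 + 0.49×4.76)×4.76 = 32.81 m²; P = b + 2y√(1+z²) = 4.56 + 2×4.76×1.114 = 15.16 m.
Hydraulic radius R = A/P = 32.81/15.16 = 2.164 m.
Manning's equation: Q = (1/n) A R^(2/3) S^(1/2) = (1/0.016) × 32.81 × 2.164^(2/3) × 0.001401^(1/2) = 128 m³/s.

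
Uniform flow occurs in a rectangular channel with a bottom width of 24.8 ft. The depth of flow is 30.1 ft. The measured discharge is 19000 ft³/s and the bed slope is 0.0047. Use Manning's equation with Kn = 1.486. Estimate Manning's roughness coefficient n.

Flow area A = b·y = 24.8 × 30.1 = 746.5 ft². Wetted perimeter P = b + 2y = 24.8 + 2×30.1 = 85 ft.
Hydraulic radius R = A/P = 746.5/85 = 8.782 ft.
Rearranging Manning's equation: n = (1.486/Q) A R^(2/3) S^(1/2) = (1.486/19000) × 746.5 × 8.782^(2/3) × √0.0047 = 0.017.

n = 0.017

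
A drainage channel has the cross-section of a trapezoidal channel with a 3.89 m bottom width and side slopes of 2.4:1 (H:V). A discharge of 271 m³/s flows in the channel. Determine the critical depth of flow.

At critical depth, Q² T / (g A³) = 1, i.e. A³/T = Q²/g = 271²/9.81 = 7486.
At y = 3.37 m: A³/T = 3278 — too small.
At y = 4.98 m: A³/T = 17670 — too large.
At y = 4.09 m: A³/T = 7489 — matches.

y_c = 4.09 m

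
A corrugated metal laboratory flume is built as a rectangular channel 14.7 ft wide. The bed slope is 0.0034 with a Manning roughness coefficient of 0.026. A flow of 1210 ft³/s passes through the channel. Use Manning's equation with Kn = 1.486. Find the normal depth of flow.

y_n = 9.56 ft

Manning's equation rearranged: A R^(2/3) = nQ / (1.486·√S) = 0.026 × 1210 / (1.486 × √0.0034) = 363.1.
At y = 7.15 ft: A R^(2/3) = 248 — too small.
At y = 11.5 ft: A R^(2/3) = 459.7 — too large.
At y = 9.56 ft: A R^(2/3) = 363.2 — close enough.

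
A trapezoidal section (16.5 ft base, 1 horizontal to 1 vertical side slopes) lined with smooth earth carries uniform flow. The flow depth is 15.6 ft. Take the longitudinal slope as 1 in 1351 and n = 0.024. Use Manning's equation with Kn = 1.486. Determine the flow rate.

With bottom width b = 16.5 ft and side slope z = 1: A = (b + zy)y = (16.5 + 1×15.6)×15.6 = 500.8 ft²; P = b + 2y√(1+z²) = 16.5 + 2×15.6×1.414 = 60.62 ft.
Hydraulic radius R = A/P = 500.8/60.62 = 8.26 ft.
Manning's equation: Q = (1.486/n) A R^(2/3) S^(1/2) = (1.486/0.024) × 500.8 × 8.26^(2/3) × 0.0007402^(1/2) = 3450 ft³/s.

Q = 3450 ft³/s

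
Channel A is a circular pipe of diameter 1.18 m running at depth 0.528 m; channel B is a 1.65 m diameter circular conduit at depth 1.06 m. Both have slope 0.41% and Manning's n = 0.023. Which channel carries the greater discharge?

Channel A: For a circular section of diameter D = 1.18 m at depth y = 0.528 m, the central angle is θ = 2 arccos(1 − 2y/D) = 2.931 rad. Then A = (D²/8)(θ − sin θ) = 0.4738 m² and P = Dθ/2 = 1.729 m. Hydraulic radius R = A/P = 0.4738/1.729 = 0.274 m. Q_A = (1/0.023)·0.4738·0.274^(2/3)·√0.0041 = 0.5564 m³/s.
Channel B: For a circular section of diameter D = 1.65 m at depth y = 1.06 m, the central angle is θ = 2 arccos(1 − 2y/D) = 3.719 rad. Then A = (D²/8)(θ − sin θ) = 1.452 m² and P = Dθ/2 = 3.068 m. Hydraulic radius R = A/P = 1.452/3.068 = 0.4731 m. Q_B = (1/0.023)·1.452·0.4731^(2/3)·√0.0041 = 2.453 m³/s.
Q_A = 0.5564 m³/s vs Q_B = 2.453 m³/s, so channel B carries more.

channel B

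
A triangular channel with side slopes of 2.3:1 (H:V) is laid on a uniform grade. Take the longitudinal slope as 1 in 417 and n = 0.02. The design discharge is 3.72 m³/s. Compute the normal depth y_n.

Manning's equation rearranged: A R^(2/3) = nQ / (1·√S) = 0.02 × 3.72 / (√0.002398) = 1.519.
Trying y = 1.27 m: A R^(2/3) = 2.587 — high.
Trying y = 0.931 m: A R^(2/3) = 1.13 — low.
Trying y = 1.04 m: A R^(2/3) = 1.518 — matches.

y_n = 1.04 m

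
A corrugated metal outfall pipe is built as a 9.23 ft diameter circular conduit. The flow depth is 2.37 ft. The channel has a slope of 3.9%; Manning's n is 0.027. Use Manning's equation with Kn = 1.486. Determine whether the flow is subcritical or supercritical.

For a circular section of diameter D = 9.23 ft at depth y = 2.37 ft, the central angle is θ = 2 arccos(1 − 2y/D) = 2.126 rad. Then A = (D²/8)(θ − sin θ) = 13.58 ft² and P = Dθ/2 = 9.809 ft.
Hydraulic radius R = A/P = 13.58/9.809 = 1.385 ft.
V = (1.486/n) R^(2/3) √S = (1.486/0.027) × 1.385^(2/3) × √0.039 = 13.5 ft/s. Hydraulic depth D_h = A/T = 13.58/8.064 = 1.684 ft.
Froude number Fr = V/√(g·D_h) = 13.5/√(32.2×1.684) = 1.83, which is greater than 1, so the flow is supercritical.

supercritical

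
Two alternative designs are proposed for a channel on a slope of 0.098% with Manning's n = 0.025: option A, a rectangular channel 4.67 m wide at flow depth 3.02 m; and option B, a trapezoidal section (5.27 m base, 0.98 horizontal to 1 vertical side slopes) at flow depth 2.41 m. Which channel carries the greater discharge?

channel B

Channel A: Flow area A = b·y = 4.67 × 3.02 = 14.1 m². Wetted perimeter P = b + 2y = 4.67 + 2×3.02 = 10.71 m. Hydraulic radius R = A/P = 14.1/10.71 = 1.317 m. Q_A = (1/0.025)·14.1·1.317^(2/3)·√0.00098 = 21.22 m³/s.
Channel B: With bottom width b = 5.27 m and side slope z = 0.98: A = (b + zy)y = (5.27 + 0.98×2.41)×2.41 = 18.39 m²; P = b + 2y√(1+z²) = 5.27 + 2×2.41×1.4 = 12.02 m. Hydraulic radius R = A/P = 18.39/12.02 = 1.53 m. Q_B = (1/0.025)·18.39·1.53^(2/3)·√0.00098 = 30.58 m³/s.
Q_A = 21.22 m³/s vs Q_B = 30.58 m³/s, so channel B carries more.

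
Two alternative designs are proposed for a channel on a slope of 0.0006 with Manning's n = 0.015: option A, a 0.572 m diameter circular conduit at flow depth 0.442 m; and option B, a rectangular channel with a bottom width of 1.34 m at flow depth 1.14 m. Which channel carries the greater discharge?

channel B

Channel A: For a circular section of diameter D = 0.572 m at depth y = 0.442 m, the central angle is θ = 2 arccos(1 − 2y/D) = 4.295 rad. Then A = (D²/8)(θ − sin θ) = 0.2131 m² and P = Dθ/2 = 1.229 m. Hydraulic radius R = A/P = 0.2131/1.229 = 0.1734 m. Q_A = (1/0.015)·0.2131·0.1734^(2/3)·√0.0006 = 0.1082 m³/s.
Channel B: Flow area A = b·y = 1.34 × 1.14 = 1.528 m². Wetted perimeter P = b + 2y = 1.34 + 2×1.14 = 3.62 m. Hydraulic radius R = A/P = 1.528/3.62 = 0.422 m. Q_B = (1/0.015)·1.528·0.422^(2/3)·√0.0006 = 1.403 m³/s.
Q_A = 0.1082 m³/s vs Q_B = 1.403 m³/s, so channel B carries more.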